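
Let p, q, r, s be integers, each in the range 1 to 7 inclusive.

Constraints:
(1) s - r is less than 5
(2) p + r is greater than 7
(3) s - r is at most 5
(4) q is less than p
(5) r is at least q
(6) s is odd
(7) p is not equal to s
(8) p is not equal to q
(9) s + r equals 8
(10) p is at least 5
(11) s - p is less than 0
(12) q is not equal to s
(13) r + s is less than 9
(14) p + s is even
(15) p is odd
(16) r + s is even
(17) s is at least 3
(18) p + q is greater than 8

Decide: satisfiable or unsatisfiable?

One satisfying assignment is p = 7, q = 3, r = 3, s = 5.
For the less obvious constraints — constraint 1: s - r = 2; constraint 2: p + r = 10; constraint 3: s - r = 2 — and the others hold by inspection.

Satisfiable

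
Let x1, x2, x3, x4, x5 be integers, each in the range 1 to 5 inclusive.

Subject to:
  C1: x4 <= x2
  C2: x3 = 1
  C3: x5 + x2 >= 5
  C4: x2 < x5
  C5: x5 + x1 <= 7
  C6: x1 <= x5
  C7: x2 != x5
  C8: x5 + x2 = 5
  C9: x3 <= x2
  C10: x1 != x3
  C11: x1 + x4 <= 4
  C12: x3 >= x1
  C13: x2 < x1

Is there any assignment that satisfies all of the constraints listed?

Unsatisfiable

Constraints 9, 12, and 13 give x2 < x1, x1 ≤ x3, x3 ≤ x2. Chaining: x2 < x1 ≤ x3 ≤ x2, which forces x2 < x2 — impossible.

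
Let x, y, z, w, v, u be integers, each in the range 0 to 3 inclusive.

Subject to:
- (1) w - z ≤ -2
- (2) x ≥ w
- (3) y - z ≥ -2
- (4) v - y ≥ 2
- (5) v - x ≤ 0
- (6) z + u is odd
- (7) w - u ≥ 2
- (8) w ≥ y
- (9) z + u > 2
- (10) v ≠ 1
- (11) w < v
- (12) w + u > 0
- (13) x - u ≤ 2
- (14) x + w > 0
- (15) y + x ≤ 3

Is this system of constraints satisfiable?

Unsatisfiable

Constraints 1, 3, 4, 5, 7, and 13 give y − z ≥ -2, z − w ≥ 2, w − u ≥ 2, u − x ≥ -2, x − v ≥ 0, v − y ≥ 2.
Adding all 6 inequalities: the left sides telescope to 0, and the right sides sum to (-2) + 2 + 2 + (-2) + 0 + 2 = 2. So 0 ≥ 2, which is false.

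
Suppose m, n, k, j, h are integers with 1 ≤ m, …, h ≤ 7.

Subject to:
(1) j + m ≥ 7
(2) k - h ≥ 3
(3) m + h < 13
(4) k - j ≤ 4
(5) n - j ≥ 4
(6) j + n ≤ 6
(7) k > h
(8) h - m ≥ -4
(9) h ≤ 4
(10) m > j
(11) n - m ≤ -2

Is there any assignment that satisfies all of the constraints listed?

Constraints 2, 4, 5, 8, and 11 give n − j ≥ 4, j − k ≥ -4, k − h ≥ 3, h − m ≥ -4, m − n ≥ 2.
Adding all 5 inequalities: the left sides telescope to 0, and the right sides sum to 4 + (-4) + 3 + (-4) + 2 = 1. So 0 ≥ 1, which is false.

Unsatisfiable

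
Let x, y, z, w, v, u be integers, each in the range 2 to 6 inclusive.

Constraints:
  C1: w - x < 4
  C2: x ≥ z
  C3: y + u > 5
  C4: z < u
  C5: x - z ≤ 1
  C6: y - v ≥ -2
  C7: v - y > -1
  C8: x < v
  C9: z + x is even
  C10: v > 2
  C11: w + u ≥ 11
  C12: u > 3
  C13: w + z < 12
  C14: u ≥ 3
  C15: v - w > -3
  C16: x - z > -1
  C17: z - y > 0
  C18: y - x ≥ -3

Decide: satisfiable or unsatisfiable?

Satisfiable

Take x = 4, y = 3, z = 4, w = 6, v = 5, u = 5. Then constraint 1: w - x = 2; constraint 3: y + u = 8; constraint 5: x - z = 0, and every other listed constraint is also met.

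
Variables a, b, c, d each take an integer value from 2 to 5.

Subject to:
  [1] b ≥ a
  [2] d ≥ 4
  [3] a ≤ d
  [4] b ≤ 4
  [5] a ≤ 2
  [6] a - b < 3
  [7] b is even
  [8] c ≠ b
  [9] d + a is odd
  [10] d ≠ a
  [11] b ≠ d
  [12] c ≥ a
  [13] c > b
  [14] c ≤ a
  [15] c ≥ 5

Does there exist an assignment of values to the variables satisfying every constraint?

Unsatisfiable

From constraints 14 and 15: a ≥ c and c ≥ 5, so a ≥ 5. From constraints 1 and 4: a ≤ b and b ≤ 4, so a ≤ 4. But 4 < 5, so no value of a works.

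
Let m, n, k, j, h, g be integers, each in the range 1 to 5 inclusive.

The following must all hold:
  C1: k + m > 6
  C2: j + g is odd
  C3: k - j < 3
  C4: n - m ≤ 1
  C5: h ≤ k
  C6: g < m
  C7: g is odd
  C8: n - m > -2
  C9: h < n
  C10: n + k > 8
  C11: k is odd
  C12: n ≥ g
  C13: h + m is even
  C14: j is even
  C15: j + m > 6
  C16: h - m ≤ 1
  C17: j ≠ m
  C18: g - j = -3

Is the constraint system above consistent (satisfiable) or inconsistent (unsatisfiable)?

Satisfiable

The assignment m = 3, n = 4, k = 5, j = 4, h = 3, g = 1 works:
  constraint 1 holds since k + m = 8.
  constraint 3 holds since k - j = 1.
The rest check out directly.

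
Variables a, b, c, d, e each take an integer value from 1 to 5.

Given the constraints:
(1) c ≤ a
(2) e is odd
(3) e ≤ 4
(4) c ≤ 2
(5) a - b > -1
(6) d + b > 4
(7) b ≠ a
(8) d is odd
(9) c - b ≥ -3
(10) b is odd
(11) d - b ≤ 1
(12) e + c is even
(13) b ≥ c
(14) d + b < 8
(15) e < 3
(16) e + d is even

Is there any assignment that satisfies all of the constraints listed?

Satisfiable

The assignment a = 5, b = 3, c = 1, d = 3, e = 1 works:
  constraint 5 holds since a - b = 2.
  constraint 6 holds since d + b = 6.
The rest check out directly.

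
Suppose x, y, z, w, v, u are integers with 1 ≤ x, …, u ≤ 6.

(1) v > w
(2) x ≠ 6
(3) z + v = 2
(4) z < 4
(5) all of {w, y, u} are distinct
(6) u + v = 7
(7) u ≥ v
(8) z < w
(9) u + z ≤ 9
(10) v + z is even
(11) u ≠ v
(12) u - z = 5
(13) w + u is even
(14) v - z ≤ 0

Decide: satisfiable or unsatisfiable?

Constraints 1, 8, and 14 give v ≤ z, z < w, w < v. Chaining: v ≤ z < w < v, which forces v < v — impossible.

Unsatisfiable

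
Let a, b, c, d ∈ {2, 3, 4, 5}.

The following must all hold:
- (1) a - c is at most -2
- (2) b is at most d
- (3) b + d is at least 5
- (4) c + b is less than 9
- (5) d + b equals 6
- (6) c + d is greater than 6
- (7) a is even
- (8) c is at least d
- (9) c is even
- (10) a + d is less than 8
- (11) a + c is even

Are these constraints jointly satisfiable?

Satisfiable

The assignment a = 2, b = 2, c = 4, d = 4 works:
  constraint 1 holds since a - c = -2.
  constraint 3 holds since b + d = 6.
The rest check out directly.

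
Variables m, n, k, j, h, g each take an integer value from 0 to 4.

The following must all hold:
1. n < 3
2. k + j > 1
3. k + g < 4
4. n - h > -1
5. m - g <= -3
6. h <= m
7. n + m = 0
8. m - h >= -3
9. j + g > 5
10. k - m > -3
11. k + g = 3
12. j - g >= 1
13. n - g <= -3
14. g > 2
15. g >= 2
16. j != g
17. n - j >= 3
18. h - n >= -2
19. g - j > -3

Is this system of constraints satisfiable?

Constraints 5, 8, 12, 17, and 18 give j − g ≥ 1, g − m ≥ 3, m − h ≥ -3, h − n ≥ -2, n − j ≥ 3.
Adding all 5 inequalities: the left sides telescope to 0, and the right sides sum to 1 + 3 + (-3) + (-2) + 3 = 2. So 0 ≥ 2, which is false.

Unsatisfiable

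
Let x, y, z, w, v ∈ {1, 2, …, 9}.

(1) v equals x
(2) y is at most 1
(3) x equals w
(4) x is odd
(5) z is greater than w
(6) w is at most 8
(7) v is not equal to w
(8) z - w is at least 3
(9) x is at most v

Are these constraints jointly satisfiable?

From constraints 1 and 3, v = x = w, so v = w. But constraint 7 says v ≠ w. Contradiction.

Unsatisfiable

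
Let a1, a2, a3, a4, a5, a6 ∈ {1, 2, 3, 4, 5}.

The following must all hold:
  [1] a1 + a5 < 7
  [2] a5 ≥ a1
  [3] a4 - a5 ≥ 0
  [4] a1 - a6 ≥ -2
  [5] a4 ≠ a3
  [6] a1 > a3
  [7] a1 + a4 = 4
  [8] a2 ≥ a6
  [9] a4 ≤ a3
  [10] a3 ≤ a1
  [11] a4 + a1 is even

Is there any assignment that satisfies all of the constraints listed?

Unsatisfiable

Constraints 2, 3, 6, and 9 give a1 ≤ a5, a5 ≤ a4, a4 ≤ a3, a3 < a1. Chaining: a1 ≤ a5 ≤ a4 ≤ a3 < a1, which forces a1 < a1 — impossible.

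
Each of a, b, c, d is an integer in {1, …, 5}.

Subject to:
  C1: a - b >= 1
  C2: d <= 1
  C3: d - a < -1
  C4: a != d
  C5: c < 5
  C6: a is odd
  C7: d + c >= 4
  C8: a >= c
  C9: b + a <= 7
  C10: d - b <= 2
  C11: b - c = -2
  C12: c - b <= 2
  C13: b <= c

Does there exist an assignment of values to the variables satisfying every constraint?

Setting (a, b, c, d) = (5, 2, 4, 1) satisfies everything: constraint 1: a - b = 3; constraint 3: d - a = -4, and the others follow.

Satisfiable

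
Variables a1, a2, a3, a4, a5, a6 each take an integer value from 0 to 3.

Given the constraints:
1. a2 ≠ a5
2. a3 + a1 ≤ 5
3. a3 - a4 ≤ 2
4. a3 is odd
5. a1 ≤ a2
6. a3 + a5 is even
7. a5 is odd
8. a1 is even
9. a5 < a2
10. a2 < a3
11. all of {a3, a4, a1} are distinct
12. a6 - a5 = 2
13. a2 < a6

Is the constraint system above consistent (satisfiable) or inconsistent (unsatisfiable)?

Setting (a1, a2, a3, a4, a5, a6) = (0, 2, 3, 1, 1, 3) satisfies everything: constraint 2: a3 + a1 = 3; constraint 3: a3 - a4 = 2, and the others follow.

Satisfiable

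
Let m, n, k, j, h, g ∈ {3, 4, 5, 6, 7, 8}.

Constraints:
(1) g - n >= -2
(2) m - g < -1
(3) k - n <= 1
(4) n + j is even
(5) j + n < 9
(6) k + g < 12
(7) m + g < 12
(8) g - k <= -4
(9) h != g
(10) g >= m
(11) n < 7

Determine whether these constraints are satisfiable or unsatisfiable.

Constraints 1, 3, and 8 give n − k ≥ -1, k − g ≥ 4, g − n ≥ -2.
Adding all 3 inequalities: the left sides telescope to 0, and the right sides sum to (-1) + 4 + (-2) = 1. So 0 ≥ 1, which is false.

Unsatisfiable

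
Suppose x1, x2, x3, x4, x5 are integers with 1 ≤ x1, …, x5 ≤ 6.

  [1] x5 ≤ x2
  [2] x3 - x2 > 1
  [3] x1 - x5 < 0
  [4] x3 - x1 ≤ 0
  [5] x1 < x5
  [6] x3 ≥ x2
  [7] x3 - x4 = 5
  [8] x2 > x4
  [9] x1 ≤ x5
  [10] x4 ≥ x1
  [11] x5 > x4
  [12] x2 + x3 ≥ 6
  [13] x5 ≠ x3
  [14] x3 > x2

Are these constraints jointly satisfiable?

Constraints 1, 4, 6, 10, and 11 give x1 ≤ x4, x4 < x5, x5 ≤ x2, x2 ≤ x3, x3 ≤ x1. Chaining: x1 ≤ x4 < x5 ≤ x2 ≤ x3 ≤ x1, which forces x1 < x1 — impossible.

Unsatisfiable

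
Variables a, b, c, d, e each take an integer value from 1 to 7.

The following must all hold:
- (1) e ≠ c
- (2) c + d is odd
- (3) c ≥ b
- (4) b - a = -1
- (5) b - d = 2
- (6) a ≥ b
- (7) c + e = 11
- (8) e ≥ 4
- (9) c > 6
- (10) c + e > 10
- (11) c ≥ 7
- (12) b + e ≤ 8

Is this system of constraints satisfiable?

Satisfiable

The assignment a = 5, b = 4, c = 7, d = 2, e = 4 works:
  constraint 4 holds since b - a = -1.
  constraint 5 holds since b - d = 2.
  constraint 7 holds since c + e = 11.
The rest check out directly.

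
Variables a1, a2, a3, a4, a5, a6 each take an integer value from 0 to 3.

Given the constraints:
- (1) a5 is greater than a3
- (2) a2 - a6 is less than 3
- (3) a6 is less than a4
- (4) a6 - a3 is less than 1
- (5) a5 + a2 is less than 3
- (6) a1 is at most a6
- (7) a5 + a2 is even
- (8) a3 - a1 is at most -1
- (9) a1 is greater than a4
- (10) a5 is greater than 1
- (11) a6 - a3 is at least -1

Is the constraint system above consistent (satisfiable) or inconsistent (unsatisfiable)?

Unsatisfiable

Constraints 3, 6, and 9 give a4 < a1, a1 ≤ a6, a6 < a4. Chaining: a4 < a1 ≤ a6 < a4, which forces a4 < a4 — impossible.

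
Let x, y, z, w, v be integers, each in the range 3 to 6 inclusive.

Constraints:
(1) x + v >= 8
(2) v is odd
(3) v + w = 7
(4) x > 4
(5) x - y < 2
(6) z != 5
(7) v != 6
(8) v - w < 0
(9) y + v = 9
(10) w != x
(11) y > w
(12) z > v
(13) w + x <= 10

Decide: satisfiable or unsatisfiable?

Satisfiable

Setting (x, y, z, w, v) = (6, 6, 4, 4, 3) satisfies everything: constraint 1: x + v = 9; constraint 3: v + w = 7; constraint 5: x - y = 0, and the others follow.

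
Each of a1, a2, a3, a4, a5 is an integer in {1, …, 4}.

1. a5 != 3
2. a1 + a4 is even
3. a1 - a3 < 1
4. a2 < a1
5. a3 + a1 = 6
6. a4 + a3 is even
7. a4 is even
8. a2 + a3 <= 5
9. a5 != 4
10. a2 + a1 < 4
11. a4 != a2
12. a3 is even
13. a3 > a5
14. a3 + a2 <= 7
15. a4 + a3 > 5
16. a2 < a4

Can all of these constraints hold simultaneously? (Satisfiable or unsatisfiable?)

The assignment a1 = 2, a2 = 1, a3 = 4, a4 = 2, a5 = 2 works:
  constraint 3 holds since a1 - a3 = -2.
  constraint 5 holds since a3 + a1 = 6.
The rest check out directly.

Satisfiable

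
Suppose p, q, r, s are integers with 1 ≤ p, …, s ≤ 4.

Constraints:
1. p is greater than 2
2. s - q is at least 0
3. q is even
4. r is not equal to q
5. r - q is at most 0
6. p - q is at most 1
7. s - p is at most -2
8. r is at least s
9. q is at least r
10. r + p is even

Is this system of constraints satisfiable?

Unsatisfiable

Constraints 2, 6, and 7 give p − s ≥ 2, s − q ≥ 0, q − p ≥ -1.
Adding all 3 inequalities: the left sides telescope to 0, and the right sides sum to 2 + 0 + (-1) = 1. So 0 ≥ 1, which is false.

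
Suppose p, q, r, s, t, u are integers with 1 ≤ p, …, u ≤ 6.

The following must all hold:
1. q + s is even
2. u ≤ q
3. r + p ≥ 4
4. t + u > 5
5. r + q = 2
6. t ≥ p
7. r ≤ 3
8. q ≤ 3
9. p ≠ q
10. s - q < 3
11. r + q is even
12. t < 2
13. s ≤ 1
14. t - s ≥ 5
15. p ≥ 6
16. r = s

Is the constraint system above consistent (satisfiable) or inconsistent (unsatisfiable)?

From constraints 6 and 15: t ≥ p and p ≥ 6, so t ≥ 6. From constraint 12: t ≤ 1. But 1 < 6, so no value of t works.

Unsatisfiable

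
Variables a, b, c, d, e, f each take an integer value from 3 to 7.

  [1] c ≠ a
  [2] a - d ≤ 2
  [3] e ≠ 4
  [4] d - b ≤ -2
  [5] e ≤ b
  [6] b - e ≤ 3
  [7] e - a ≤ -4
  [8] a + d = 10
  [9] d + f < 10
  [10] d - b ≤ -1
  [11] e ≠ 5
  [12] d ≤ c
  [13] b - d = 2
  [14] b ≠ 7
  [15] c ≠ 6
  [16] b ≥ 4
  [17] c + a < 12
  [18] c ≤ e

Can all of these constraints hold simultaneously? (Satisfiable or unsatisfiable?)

Unsatisfiable

Constraints 2, 4, 6, and 7 give e − b ≥ -3, b − d ≥ 2, d − a ≥ -2, a − e ≥ 4.
Adding all 4 inequalities: the left sides telescope to 0, and the right sides sum to (-3) + 2 + (-2) + 4 = 1. So 0 ≥ 1, which is false.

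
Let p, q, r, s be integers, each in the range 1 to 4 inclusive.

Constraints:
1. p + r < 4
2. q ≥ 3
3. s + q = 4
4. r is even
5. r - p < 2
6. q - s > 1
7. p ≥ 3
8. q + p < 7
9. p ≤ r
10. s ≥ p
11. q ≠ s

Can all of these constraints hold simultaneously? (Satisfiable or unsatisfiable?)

Unsatisfiable

From constraints 7 and 10: s ≥ p ≥ 3. From constraint 2: q ≥ 3. Hence s + q ≥ 6. But constraint 3 requires s + q = 4, and 4 < 6. Contradiction.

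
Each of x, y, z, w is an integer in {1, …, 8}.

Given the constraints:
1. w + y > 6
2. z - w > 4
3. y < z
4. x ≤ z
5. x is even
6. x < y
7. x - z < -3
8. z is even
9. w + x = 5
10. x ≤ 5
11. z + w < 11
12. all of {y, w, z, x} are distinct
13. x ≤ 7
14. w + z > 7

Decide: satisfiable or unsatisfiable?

One satisfying assignment is x = 4, y = 6, z = 8, w = 1.
For the less obvious constraints — constraint 1: w + y = 7; constraint 2: z - w = 7; constraint 7: x - z = -4 — and the others hold by inspection.

Satisfiable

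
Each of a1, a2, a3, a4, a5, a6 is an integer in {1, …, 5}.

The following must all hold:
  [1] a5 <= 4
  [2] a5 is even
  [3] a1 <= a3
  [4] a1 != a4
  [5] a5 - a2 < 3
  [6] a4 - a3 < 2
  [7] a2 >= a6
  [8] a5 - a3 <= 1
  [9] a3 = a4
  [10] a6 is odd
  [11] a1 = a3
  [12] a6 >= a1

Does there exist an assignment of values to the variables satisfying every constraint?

From constraints 9 and 11, a1 = a3 = a4, so a1 = a4. But constraint 4 says a1 ≠ a4. Contradiction.

Unsatisfiable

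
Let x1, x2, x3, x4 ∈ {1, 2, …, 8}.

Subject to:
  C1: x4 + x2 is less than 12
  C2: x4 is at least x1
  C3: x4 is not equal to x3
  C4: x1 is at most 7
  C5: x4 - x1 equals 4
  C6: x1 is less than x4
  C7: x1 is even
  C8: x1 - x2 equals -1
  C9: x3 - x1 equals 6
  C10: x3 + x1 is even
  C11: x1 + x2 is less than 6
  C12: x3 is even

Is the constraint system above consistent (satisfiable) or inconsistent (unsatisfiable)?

One satisfying assignment is x1 = 2, x2 = 3, x3 = 8, x4 = 6.
For the less obvious constraints — constraint 1: x4 + x2 = 9; constraint 5: x4 - x1 = 4; constraint 8: x1 - x2 = -1 — and the others hold by inspection.

Satisfiable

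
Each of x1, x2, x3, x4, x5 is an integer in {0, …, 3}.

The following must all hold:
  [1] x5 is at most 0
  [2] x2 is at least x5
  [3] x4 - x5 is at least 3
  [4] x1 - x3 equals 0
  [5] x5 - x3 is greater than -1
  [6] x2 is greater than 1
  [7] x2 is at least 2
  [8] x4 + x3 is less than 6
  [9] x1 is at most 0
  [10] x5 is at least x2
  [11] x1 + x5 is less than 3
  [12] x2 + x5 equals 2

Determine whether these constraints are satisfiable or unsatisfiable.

Unsatisfiable

From constraint 7: x2 ≥ 2. From constraints 1 and 10: x2 ≤ x5 and x5 ≤ 0, so x2 ≤ 0. But 0 < 2, so no value of x2 works.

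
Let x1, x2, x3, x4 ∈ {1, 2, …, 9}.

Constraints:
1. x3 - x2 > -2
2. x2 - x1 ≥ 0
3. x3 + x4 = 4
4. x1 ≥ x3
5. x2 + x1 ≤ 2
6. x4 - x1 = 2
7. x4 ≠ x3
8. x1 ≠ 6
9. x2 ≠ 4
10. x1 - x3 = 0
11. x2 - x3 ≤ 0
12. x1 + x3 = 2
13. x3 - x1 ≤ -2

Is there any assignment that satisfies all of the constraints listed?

Unsatisfiable

Constraints 2, 11, and 13 give x1 − x3 ≥ 2, x3 − x2 ≥ 0, x2 − x1 ≥ 0.
Adding all 3 inequalities: the left sides telescope to 0, and the right sides sum to 2 + 0 + 0 = 2. So 0 ≥ 2, which is false.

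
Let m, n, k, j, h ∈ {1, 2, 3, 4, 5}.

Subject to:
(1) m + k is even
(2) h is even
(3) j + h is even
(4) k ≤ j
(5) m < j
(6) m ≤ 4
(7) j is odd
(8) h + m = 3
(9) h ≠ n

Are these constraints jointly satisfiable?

Unsatisfiable

Constraint 7 makes j odd and constraint 2 makes h even, so j + h must be odd. Constraint 3 says j + h is even — contradiction.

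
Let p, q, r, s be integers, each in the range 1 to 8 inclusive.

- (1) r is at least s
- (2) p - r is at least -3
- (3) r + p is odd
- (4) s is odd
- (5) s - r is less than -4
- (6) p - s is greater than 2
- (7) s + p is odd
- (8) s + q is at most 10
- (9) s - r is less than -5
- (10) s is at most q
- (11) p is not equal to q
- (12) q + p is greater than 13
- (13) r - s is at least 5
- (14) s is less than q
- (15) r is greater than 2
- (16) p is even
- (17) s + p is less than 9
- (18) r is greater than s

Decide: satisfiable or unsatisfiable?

Satisfiable

Setting (p, q, r, s) = (6, 8, 7, 1) satisfies everything: constraint 2: p - r = -1; constraint 5: s - r = -6; constraint 6: p - s = 5, and the others follow.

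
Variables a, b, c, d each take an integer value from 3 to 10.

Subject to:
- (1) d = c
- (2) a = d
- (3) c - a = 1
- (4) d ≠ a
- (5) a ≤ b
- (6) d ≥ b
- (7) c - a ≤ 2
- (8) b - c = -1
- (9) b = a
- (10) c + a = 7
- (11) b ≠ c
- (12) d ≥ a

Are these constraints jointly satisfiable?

From constraints 1, 2, and 9, b = a = d = c, so b = c. But constraint 11 says b ≠ c. Contradiction.

Unsatisfiable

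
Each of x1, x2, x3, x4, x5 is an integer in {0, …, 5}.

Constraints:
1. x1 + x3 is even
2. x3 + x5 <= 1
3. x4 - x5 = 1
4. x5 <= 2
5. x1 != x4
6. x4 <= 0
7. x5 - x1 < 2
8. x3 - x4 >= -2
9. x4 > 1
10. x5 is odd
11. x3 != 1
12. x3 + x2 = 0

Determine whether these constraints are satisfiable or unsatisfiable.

Unsatisfiable

From constraint 9: x4 ≥ 2. From constraint 6: x4 ≤ 0. But 0 < 2, so no value of x4 works.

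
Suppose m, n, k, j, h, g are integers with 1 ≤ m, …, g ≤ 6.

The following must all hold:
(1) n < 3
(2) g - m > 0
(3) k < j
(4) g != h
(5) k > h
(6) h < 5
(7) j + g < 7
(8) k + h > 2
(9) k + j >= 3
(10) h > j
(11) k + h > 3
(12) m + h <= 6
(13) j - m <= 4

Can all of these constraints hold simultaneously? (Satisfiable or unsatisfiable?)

Constraints 3, 5, and 10 give j < h, h < k, k < j. Chaining: j < h < k < j, which forces j < j — impossible.

Unsatisfiable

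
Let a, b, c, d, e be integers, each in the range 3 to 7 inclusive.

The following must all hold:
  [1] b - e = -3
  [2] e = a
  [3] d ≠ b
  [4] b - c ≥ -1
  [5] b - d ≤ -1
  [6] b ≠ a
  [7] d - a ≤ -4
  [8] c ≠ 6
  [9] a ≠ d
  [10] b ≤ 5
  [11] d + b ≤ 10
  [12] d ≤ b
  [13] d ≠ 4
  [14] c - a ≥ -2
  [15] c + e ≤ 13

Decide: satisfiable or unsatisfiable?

Unsatisfiable

Constraints 4, 5, 7, and 14 give d − b ≥ 1, b − c ≥ -1, c − a ≥ -2, a − d ≥ 4.
Adding all 4 inequalities: the left sides telescope to 0, and the right sides sum to 1 + (-1) + (-2) + 4 = 2. So 0 ≥ 2, which is false.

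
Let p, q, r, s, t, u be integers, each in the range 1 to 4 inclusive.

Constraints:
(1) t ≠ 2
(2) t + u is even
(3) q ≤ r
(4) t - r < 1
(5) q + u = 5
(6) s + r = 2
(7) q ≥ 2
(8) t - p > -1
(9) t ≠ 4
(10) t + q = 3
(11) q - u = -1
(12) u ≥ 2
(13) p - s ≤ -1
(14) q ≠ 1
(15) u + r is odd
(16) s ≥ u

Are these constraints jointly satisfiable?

Unsatisfiable

From constraints 12 and 16: s ≥ u ≥ 2. From constraints 3 and 7: r ≥ q ≥ 2. Hence s + r ≥ 4. But constraint 6 requires s + r = 2, and 2 < 4. Contradiction.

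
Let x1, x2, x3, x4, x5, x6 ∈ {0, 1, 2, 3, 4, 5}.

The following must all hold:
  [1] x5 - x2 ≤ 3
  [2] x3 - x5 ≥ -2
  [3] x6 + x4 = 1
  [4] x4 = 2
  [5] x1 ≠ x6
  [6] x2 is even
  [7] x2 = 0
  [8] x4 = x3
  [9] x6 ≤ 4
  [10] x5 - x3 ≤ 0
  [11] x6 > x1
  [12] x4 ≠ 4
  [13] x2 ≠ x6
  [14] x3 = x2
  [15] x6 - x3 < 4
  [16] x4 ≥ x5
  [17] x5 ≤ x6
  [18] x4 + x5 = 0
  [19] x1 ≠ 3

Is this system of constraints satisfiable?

Constraint 4 fixes x4 = 2 and constraint 7 fixes x2 = 0. Constraints 8 and 14 give x4 = x3 = x2, so x4 = x2. But 2 ≠ 0 — contradiction.

Unsatisfiable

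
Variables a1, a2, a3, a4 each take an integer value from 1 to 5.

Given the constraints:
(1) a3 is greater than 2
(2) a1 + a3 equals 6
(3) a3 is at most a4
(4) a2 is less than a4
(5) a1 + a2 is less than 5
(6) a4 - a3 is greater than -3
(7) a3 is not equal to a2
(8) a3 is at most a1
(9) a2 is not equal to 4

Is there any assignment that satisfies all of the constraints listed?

Try a1 = 3, a2 = 1, a3 = 3, a4 = 3.
Check constraint 2: a1 + a3 = 6; constraint 5: a1 + a2 = 4. The remaining constraints are straightforward to verify.

Satisfiable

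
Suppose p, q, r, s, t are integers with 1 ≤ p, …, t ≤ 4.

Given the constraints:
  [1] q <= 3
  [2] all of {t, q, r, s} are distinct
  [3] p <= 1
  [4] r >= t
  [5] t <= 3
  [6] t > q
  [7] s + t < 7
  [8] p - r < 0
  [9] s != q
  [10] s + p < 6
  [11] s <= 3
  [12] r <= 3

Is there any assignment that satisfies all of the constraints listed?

Unsatisfiable

Constraints 1, 5, 11, and 12 confine each of t, q, r, s to the 3 values {1, …, 3} (the domain already gives each ≥ 1).
Constraint 2 requires all 4 of them to be distinct, but only 3 values are available — impossible by the pigeonhole principle.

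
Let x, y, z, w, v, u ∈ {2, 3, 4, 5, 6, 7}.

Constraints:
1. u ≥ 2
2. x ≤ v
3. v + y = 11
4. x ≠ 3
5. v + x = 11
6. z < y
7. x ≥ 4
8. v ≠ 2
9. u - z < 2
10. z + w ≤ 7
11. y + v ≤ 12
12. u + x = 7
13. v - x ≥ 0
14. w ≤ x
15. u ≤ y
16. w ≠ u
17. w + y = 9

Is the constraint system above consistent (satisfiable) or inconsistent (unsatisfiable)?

Satisfiable

Setting (x, y, z, w, v, u) = (5, 5, 3, 4, 6, 2) satisfies everything: constraint 3: v + y = 11; constraint 5: v + x = 11; constraint 9: u - z = -1, and the others follow.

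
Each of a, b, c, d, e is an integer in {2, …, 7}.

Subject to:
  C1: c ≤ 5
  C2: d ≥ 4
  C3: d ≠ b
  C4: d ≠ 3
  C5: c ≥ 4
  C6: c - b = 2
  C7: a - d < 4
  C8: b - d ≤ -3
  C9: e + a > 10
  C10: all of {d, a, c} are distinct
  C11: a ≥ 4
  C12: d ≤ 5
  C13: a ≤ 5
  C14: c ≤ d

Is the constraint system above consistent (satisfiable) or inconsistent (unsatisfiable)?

Constraints 1, 2, 5, 11, 12, and 13 confine each of d, a, c to the 2 values {4, 5}.
Constraint 10 requires all 3 of them to be distinct, but only 2 values are available — impossible by the pigeonhole principle.

Unsatisfiable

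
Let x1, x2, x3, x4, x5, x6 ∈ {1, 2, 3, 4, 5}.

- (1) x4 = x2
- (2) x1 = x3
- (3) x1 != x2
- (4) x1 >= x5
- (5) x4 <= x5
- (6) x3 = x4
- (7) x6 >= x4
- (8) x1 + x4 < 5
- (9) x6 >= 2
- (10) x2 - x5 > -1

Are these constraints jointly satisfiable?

From constraints 1, 2, and 6, x1 = x3 = x4 = x2, so x1 = x2. But constraint 3 says x1 ≠ x2. Contradiction.

Unsatisfiable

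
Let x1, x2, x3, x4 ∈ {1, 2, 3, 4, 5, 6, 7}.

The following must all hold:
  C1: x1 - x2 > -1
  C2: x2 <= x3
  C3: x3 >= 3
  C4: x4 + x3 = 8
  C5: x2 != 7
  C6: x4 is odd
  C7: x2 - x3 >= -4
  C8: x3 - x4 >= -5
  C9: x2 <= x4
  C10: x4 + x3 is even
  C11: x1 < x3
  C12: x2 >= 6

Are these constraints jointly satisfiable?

From constraints 9 and 12: x4 ≥ x2 ≥ 6. From constraint 3: x3 ≥ 3. Hence x4 + x3 ≥ 9. But constraint 4 requires x4 + x3 = 8, and 8 < 9. Contradiction.

Unsatisfiable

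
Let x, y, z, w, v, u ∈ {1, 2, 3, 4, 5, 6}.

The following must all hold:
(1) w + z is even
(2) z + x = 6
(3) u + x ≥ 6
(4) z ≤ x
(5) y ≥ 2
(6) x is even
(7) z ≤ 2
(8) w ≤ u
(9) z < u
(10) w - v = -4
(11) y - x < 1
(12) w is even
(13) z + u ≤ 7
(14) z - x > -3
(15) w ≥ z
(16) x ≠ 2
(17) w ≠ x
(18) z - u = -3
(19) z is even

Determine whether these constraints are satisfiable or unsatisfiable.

Satisfiable

The assignment x = 4, y = 2, z = 2, w = 2, v = 6, u = 5 works:
  constraint 2 holds since z + x = 6.
  constraint 3 holds since u + x = 9.
  constraint 10 holds since w - v = -4.
The rest check out directly.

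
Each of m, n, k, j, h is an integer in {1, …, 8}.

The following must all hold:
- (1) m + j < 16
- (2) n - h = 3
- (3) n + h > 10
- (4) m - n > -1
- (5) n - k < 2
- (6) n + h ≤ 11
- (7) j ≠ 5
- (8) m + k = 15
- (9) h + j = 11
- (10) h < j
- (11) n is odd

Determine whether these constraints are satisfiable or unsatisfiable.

Try m = 8, n = 7, k = 7, j = 7, h = 4.
Check constraint 1: m + j = 15; constraint 2: n - h = 3; constraint 3: n + h = 11. The remaining constraints are straightforward to verify.

Satisfiable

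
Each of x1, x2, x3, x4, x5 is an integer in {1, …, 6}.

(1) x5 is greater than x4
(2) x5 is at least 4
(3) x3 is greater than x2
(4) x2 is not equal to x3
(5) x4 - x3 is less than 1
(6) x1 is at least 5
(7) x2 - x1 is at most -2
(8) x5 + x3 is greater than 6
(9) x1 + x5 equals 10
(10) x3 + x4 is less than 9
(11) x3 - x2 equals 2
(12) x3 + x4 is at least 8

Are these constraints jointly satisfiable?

Satisfiable

Try x1 = 6, x2 = 3, x3 = 5, x4 = 3, x5 = 4.
Check constraint 5: x4 - x3 = -2; constraint 7: x2 - x1 = -3; constraint 8: x5 + x3 = 9. The remaining constraints are straightforward to verify.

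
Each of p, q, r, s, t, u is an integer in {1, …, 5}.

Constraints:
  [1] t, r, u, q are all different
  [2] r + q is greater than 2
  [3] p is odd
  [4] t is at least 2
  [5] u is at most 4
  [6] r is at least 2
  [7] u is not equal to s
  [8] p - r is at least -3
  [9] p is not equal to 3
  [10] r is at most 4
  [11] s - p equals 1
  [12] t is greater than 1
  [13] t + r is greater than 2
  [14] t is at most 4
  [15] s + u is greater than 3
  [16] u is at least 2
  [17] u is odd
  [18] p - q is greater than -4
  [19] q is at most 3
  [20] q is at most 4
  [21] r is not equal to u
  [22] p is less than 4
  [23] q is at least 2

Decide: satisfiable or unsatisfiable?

Unsatisfiable

Constraints 4, 5, 6, 10, 14, 16, 20, and 23 confine each of t, r, u, q to the 3 values {2, …, 4}.
Constraint 1 requires all 4 of them to be distinct, but only 3 values are available — impossible by the pigeonhole principle.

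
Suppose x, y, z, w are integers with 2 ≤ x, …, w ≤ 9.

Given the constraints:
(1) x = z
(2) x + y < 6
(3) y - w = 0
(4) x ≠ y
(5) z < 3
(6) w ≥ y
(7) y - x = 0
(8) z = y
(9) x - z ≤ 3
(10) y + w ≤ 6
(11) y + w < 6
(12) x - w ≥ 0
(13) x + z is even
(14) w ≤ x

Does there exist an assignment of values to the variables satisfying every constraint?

From constraints 1 and 8, x = z = y, so x = y. But constraint 4 says x ≠ y. Contradiction.

Unsatisfiable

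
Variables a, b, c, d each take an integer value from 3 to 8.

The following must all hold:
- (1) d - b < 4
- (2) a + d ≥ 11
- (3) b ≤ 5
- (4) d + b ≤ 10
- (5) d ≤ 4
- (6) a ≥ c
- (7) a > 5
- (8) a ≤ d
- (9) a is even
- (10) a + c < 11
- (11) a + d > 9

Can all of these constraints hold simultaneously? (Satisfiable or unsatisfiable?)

From constraint 7: a ≥ 6. From constraints 5 and 8: a ≤ d and d ≤ 4, so a ≤ 4. But 4 < 6, so no value of a works.

Unsatisfiable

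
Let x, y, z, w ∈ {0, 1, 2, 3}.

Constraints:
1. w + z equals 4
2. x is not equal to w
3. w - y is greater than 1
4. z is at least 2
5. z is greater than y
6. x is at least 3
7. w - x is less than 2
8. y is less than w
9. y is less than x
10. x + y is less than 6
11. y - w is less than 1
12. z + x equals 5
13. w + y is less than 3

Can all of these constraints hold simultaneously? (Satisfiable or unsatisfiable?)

Try x = 3, y = 0, z = 2, w = 2.
Check constraint 1: w + z = 4; constraint 3: w - y = 2; constraint 7: w - x = -1. The remaining constraints are straightforward to verify.

Satisfiable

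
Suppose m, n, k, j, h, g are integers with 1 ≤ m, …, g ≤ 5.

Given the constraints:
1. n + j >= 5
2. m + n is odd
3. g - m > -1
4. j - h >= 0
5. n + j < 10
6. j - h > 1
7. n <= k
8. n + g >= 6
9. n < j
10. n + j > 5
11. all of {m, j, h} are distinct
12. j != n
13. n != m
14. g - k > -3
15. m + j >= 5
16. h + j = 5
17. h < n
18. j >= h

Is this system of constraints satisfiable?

The assignment m = 2, n = 3, k = 4, j = 4, h = 1, g = 3 works:
  constraint 1 holds since n + j = 7.
  constraint 3 holds since g - m = 1.
The rest check out directly.

Satisfiable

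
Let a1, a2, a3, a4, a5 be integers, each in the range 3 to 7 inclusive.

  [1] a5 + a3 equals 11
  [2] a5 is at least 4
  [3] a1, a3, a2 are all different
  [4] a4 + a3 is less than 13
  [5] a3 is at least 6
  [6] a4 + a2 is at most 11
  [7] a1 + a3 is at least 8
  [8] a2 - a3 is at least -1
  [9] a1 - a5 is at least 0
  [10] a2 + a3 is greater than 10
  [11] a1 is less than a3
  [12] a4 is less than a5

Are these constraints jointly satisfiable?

Satisfiable

One satisfying assignment is a1 = 4, a2 = 6, a3 = 7, a4 = 3, a5 = 4.
For the less obvious constraints — constraint 1: a5 + a3 = 11; constraint 4: a4 + a3 = 10; constraint 6: a4 + a2 = 9 — and the others hold by inspection.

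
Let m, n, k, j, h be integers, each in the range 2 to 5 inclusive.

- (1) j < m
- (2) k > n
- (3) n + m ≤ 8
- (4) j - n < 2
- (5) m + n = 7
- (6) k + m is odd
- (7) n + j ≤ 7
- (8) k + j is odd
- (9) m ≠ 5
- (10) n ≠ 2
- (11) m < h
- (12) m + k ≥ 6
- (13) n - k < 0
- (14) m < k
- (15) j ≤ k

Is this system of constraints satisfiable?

Setting (m, n, k, j, h) = (4, 3, 5, 2, 5) satisfies everything: constraint 3: n + m = 7; constraint 4: j - n = -1; constraint 5: m + n = 7, and the others follow.

Satisfiable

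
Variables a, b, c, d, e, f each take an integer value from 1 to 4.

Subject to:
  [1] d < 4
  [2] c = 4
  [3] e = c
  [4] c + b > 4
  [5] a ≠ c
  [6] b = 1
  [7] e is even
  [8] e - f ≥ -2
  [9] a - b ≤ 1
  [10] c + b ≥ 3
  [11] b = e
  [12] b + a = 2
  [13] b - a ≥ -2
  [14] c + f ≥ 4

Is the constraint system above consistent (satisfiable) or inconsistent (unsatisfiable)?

Constraint 6 fixes b = 1 and constraint 2 fixes c = 4. Constraints 3 and 11 give b = e = c, so b = c. But 1 ≠ 4 — contradiction.

Unsatisfiable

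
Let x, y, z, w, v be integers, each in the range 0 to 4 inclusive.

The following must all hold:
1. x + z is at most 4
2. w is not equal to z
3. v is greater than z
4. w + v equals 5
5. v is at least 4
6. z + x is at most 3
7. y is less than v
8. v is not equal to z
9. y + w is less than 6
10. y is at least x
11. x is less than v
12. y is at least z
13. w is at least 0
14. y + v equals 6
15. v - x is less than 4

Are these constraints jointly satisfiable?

One satisfying assignment is x = 1, y = 2, z = 2, w = 1, v = 4.
For the less obvious constraints — constraint 1: x + z = 3; constraint 4: w + v = 5 — and the others hold by inspection.

Satisfiable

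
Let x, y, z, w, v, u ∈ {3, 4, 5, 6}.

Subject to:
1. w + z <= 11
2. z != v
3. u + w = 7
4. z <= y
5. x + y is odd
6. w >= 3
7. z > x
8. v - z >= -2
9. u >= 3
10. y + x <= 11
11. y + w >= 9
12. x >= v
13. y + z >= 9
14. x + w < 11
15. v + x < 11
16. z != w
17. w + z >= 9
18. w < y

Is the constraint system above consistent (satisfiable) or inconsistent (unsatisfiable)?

Take x = 5, y = 6, z = 6, w = 4, v = 4, u = 3. Then constraint 1: w + z = 10; constraint 3: u + w = 7, and every other listed constraint is also met.

Satisfiable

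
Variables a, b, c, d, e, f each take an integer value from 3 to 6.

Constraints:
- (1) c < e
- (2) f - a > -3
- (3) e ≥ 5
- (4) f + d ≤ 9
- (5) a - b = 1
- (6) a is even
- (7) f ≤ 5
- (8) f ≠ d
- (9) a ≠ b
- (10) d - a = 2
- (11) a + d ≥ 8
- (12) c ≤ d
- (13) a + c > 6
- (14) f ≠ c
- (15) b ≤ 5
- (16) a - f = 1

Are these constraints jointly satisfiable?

Take a = 4, b = 3, c = 4, d = 6, e = 5, f = 3. Then constraint 2: f - a = -1; constraint 4: f + d = 9; constraint 5: a - b = 1, and every other listed constraint is also met.

Satisfiable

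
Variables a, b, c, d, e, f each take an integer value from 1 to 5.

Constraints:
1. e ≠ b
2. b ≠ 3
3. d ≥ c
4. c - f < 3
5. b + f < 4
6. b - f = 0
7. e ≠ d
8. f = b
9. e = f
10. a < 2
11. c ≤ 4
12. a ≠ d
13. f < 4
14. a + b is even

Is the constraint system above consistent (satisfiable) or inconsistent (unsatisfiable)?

Unsatisfiable

From constraints 8 and 9, e = f = b, so e = b. But constraint 1 says e ≠ b. Contradiction.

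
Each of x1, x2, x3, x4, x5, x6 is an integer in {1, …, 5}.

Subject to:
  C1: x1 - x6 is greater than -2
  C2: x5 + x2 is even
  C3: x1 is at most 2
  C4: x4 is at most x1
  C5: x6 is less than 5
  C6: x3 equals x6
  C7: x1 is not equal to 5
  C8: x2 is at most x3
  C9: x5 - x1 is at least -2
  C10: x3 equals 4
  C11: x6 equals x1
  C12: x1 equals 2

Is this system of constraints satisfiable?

Constraint 10 fixes x3 = 4 and constraint 12 fixes x1 = 2. Constraints 6 and 11 give x3 = x6 = x1, so x3 = x1. But 4 ≠ 2 — contradiction.

Unsatisfiable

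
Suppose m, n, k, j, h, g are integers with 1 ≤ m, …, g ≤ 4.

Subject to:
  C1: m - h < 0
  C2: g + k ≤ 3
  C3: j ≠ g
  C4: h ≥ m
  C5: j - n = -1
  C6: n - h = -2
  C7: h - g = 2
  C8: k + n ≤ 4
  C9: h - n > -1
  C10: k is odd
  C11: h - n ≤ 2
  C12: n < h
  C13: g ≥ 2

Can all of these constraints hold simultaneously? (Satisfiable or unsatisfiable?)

Satisfiable

Take m = 3, n = 2, k = 1, j = 1, h = 4, g = 2. Then constraint 1: m - h = -1; constraint 2: g + k = 3, and every other listed constraint is also met.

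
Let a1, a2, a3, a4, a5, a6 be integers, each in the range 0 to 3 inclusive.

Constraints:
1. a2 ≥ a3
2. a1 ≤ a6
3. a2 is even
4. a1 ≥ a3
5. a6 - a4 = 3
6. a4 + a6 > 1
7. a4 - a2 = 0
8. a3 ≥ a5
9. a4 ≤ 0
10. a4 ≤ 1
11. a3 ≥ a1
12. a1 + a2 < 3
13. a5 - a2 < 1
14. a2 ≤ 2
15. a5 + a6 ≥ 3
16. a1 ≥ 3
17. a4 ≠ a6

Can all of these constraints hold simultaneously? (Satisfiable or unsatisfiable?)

From constraints 11 and 16: a3 ≥ a1 and a1 ≥ 3, so a3 ≥ 3. From constraints 1 and 14: a3 ≤ a2 and a2 ≤ 2, so a3 ≤ 2. But 2 < 3, so no value of a3 works.

Unsatisfiable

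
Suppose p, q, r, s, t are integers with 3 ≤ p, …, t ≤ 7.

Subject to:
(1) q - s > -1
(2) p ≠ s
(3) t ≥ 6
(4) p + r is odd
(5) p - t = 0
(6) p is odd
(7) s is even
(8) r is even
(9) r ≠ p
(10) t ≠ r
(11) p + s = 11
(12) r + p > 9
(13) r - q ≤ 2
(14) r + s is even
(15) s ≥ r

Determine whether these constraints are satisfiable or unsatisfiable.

Satisfiable

Setting (p, q, r, s, t) = (7, 5, 4, 4, 7) satisfies everything: constraint 1: q - s = 1; constraint 5: p - t = 0, and the others follow.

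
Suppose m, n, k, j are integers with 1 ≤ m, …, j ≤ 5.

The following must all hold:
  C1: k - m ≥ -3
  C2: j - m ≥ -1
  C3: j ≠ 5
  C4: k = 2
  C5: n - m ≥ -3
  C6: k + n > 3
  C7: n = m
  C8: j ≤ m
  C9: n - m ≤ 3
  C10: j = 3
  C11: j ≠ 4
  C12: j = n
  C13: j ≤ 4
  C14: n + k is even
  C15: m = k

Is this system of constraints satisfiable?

Constraint 10 fixes j = 3 and constraint 4 fixes k = 2. Constraints 7, 12, and 15 give j = n = m = k, so j = k. But 3 ≠ 2 — contradiction.

Unsatisfiable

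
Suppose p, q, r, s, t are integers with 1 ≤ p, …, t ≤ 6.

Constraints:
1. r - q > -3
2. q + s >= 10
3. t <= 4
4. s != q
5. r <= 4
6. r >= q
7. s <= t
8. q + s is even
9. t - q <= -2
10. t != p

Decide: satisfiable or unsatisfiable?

Unsatisfiable

From constraints 5 and 6: q ≤ r ≤ 4. From constraints 3 and 7: s ≤ t ≤ 4. Hence q + s ≤ 8. But constraint 2 requires q + s ≥ 10, and 10 > 8. Contradiction.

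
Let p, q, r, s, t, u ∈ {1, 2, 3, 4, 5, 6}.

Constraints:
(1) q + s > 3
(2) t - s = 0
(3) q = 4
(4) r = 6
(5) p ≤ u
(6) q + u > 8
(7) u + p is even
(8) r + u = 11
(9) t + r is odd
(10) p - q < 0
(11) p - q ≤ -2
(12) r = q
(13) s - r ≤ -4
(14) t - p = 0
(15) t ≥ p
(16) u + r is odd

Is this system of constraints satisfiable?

Unsatisfiable

Constraint 4 fixes r = 6 and constraint 3 fixes q = 4, but constraint 12 requires r = q. Since 6 ≠ 4, contradiction.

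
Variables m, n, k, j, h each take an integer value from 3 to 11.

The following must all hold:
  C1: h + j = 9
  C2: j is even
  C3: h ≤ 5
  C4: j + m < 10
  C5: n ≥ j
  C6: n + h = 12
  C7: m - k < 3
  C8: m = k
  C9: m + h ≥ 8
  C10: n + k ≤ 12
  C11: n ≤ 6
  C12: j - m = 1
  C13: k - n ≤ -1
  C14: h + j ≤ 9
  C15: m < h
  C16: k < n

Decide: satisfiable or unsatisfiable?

Unsatisfiable

From constraint 11: n ≤ 6. From constraint 3: h ≤ 5. Hence n + h ≤ 11. But constraint 6 requires n + h = 12, and 12 > 11. Contradiction.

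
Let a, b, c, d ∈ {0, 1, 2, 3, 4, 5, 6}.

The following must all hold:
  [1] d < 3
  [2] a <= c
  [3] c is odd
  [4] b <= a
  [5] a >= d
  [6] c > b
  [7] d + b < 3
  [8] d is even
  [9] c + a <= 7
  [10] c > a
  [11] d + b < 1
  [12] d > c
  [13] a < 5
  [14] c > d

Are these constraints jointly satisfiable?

Constraints 5, 10, and 12 give a < c, c < d, d ≤ a. Chaining: a < c < d ≤ a, which forces a < a — impossible.

Unsatisfiable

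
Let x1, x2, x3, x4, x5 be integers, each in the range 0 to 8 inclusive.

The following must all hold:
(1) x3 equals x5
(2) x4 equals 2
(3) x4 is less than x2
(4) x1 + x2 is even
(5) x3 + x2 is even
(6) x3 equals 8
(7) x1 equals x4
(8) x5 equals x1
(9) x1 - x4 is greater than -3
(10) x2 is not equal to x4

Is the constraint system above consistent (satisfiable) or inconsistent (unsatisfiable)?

Constraint 6 fixes x3 = 8 and constraint 2 fixes x4 = 2. Constraints 1, 7, and 8 give x3 = x5 = x1 = x4, so x3 = x4. But 8 ≠ 2 — contradiction.

Unsatisfiable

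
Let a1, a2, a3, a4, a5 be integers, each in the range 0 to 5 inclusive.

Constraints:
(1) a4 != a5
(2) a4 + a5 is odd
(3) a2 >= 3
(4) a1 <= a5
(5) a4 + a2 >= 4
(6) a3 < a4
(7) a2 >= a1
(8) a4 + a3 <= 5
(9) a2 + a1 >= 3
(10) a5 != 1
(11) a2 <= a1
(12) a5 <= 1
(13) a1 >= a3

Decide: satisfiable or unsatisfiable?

Unsatisfiable

From constraints 3 and 11: a1 ≥ a2 and a2 ≥ 3, so a1 ≥ 3. From constraints 4 and 12: a1 ≤ a5 and a5 ≤ 1, so a1 ≤ 1. But 1 < 3, so no value of a1 works.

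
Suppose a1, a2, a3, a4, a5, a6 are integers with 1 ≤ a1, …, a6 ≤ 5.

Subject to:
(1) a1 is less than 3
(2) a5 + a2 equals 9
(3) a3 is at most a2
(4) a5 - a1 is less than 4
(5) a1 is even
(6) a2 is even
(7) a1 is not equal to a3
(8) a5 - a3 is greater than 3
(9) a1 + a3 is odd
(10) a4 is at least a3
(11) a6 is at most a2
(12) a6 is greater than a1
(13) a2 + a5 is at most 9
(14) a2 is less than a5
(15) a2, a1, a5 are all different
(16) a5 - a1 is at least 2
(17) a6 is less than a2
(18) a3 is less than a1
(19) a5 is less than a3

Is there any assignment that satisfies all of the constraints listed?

Constraints 12, 14, 17, 18, and 19 give a5 < a3, a3 < a1, a1 < a6, a6 < a2, a2 < a5. Chaining: a5 < a3 < a1 < a6 < a2 < a5, which forces a5 < a5 — impossible.

Unsatisfiable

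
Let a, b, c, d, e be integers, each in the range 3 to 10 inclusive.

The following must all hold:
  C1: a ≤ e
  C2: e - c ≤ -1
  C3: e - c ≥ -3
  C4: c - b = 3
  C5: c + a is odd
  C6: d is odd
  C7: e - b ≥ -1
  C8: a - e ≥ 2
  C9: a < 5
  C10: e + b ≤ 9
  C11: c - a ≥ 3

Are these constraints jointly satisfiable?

Unsatisfiable

Constraints 3, 8, and 11 give e − c ≥ -3, c − a ≥ 3, a − e ≥ 2.
Adding all 3 inequalities: the left sides telescope to 0, and the right sides sum to (-3) + 3 + 2 = 2. So 0 ≥ 2, which is false.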